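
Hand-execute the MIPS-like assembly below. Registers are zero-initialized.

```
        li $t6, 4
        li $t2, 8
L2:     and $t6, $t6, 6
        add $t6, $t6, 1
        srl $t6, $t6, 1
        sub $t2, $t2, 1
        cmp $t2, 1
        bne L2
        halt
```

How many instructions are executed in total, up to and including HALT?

45

li $t6, 4 → $t6=4
li $t2, 8 → $t2=8
and $t6, $t6, 6 → $t6=4&6=4
add $t6, $t6, 1 → $t6=4+1=5
srl $t6, $t6, 1 → $t6=5>>1=2
sub $t2, $t2, 1 → $t2=8-1=7
cmp $t2, 1  (cmp 7,1)
bne L2: taken
and $t6, $t6, 6 → $t6=2&6=2
add $t6, $t6, 1 → $t6=2+1=3
srl $t6, $t6, 1 → $t6=3>>1=1
sub $t2, $t2, 1 → $t2=7-1=6
cmp $t2, 1  (cmp 6,1)
bne L2: taken
and $t6, $t6, 6 → $t6=1&6=0
add $t6, $t6, 1 → $t6=0+1=1
srl $t6, $t6, 1 → $t6=1>>1=0
sub $t2, $t2, 1 → $t2=6-1=5
cmp $t2, 1  (cmp 5,1)
bne L2: taken
and $t6, $t6, 6 → $t6=0&6=0
add $t6, $t6, 1 → $t6=0+1=1
srl $t6, $t6, 1 → $t6=1>>1=0
sub $t2, $t2, 1 → $t2=5-1=4
cmp $t2, 1  (cmp 4,1)
bne L2: taken
and $t6, $t6, 6 → $t6=0&6=0
add $t6, $t6, 1 → $t6=0+1=1
srl $t6, $t6, 1 → $t6=1>>1=0
sub $t2, $t2, 1 → $t2=4-1=3
cmp $t2, 1  (cmp 3,1)
bne L2: taken
and $t6, $t6, 6 → $t6=0&6=0
add $t6, $t6, 1 → $t6=0+1=1
srl $t6, $t6, 1 → $t6=1>>1=0
sub $t2, $t2, 1 → $t2=3-1=2
cmp $t2, 1  (cmp 2,1)
bne L2: taken
and $t6, $t6, 6 → $t6=0&6=0
add $t6, $t6, 1 → $t6=0+1=1
srl $t6, $t6, 1 → $t6=1>>1=0
sub $t2, $t2, 1 → $t2=2-1=1
cmp $t2, 1  (cmp 1,1)
bne L2: not taken
halt.
Total executed instructions: 45.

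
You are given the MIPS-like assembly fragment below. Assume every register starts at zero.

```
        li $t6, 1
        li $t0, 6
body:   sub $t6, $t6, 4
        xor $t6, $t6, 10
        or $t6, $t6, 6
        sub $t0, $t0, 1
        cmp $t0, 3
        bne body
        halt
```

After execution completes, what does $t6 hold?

$t6=1
$t0=6
$t6=1-4=-3
$t6=(-3)^10=-9
$t6=(-9)|6=-9
$t0=6-1=5
cmp $t0, 3  (cmp 5,3)
bne body: taken
$t6=(-9)-4=-13
$t6=(-13)^10=-7
$t6=(-7)|6=-1
$t0=5-1=4
cmp $t0, 3  (cmp 4,3)
bne body: taken
$t6=(-1)-4=-5
$t6=(-5)^10=-15
$t6=(-15)|6=-9
$t0=4-1=3
cmp $t0, 3  (cmp 3,3)
bne body: not taken
halt.

-9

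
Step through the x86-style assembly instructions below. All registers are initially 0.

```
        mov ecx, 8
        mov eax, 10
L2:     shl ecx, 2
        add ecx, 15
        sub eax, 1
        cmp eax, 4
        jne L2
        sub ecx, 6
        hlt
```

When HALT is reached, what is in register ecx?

mov ecx, 8 → ecx=8
mov eax, 10 → eax=10
shl ecx, 2 → ecx=8<<2=32
add ecx, 15 → ecx=32+15=47
sub eax, 1 → eax=10-1=9
cmp eax, 4  (cmp 9,4)
jne L2: taken
shl ecx, 2 → ecx=47<<2=188
add ecx, 15 → ecx=188+15=203
sub eax, 1 → eax=9-1=8
cmp eax, 4  (cmp 8,4)
jne L2: taken
shl ecx, 2 → ecx=203<<2=812
add ecx, 15 → ecx=812+15=827
sub eax, 1 → eax=8-1=7
cmp eax, 4  (cmp 7,4)
jne L2: taken
shl ecx, 2 → ecx=827<<2=3308
add ecx, 15 → ecx=3308+15=3323
sub eax, 1 → eax=7-1=6
cmp eax, 4  (cmp 6,4)
jne L2: taken
shl ecx, 2 → ecx=3323<<2=13292
add ecx, 15 → ecx=13292+15=13307
sub eax, 1 → eax=6-1=5
cmp eax, 4  (cmp 5,4)
jne L2: taken
shl ecx, 2 → ecx=13307<<2=53228
add ecx, 15 → ecx=53228+15=53243
sub eax, 1 → eax=5-1=4
cmp eax, 4  (cmp 4,4)
jne L2: not taken
sub ecx, 6 → ecx=53243-6=53237
halt.

53237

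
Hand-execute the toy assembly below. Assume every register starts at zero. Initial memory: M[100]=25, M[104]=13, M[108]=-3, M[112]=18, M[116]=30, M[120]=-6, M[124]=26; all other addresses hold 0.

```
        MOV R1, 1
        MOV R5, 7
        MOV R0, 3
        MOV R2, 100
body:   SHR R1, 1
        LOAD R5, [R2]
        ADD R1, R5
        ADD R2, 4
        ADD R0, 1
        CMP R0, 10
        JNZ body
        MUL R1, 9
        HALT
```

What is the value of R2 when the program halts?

after MOV R1, 1: R1=1
after MOV R5, 7: R5=7
after MOV R0, 3: R0=3
after MOV R2, 100: R2=100
after SHR R1, 1: R1=1>>1=0
after LOAD R5, [R2]: R5=M[100]=25
after ADD R1, R5: R1=0+25=25
after ADD R2, 4: R2=100+4=104
after ADD R0, 1: R0=3+1=4
CMP R0, 10  (cmp 4,10)
JNZ body: taken
after SHR R1, 1: R1=25>>1=12
after LOAD R5, [R2]: R5=M[104]=13
after ADD R1, R5: R1=12+13=25
after ADD R2, 4: R2=104+4=108
after ADD R0, 1: R0=4+1=5
CMP R0, 10  (cmp 5,10)
JNZ body: taken
after SHR R1, 1: R1=25>>1=12
after LOAD R5, [R2]: R5=M[108]=-3
after ADD R1, R5: R1=12+(-3)=9
after ADD R2, 4: R2=108+4=112
after ADD R0, 1: R0=5+1=6
CMP R0, 10  (cmp 6,10)
JNZ body: taken
after SHR R1, 1: R1=9>>1=4
after LOAD R5, [R2]: R5=M[112]=18
after ADD R1, R5: R1=4+18=22
after ADD R2, 4: R2=112+4=116
after ADD R0, 1: R0=6+1=7
CMP R0, 10  (cmp 7,10)
JNZ body: taken
after SHR R1, 1: R1=22>>1=11
after LOAD R5, [R2]: R5=M[116]=30
after ADD R1, R5: R1=11+30=41
after ADD R2, 4: R2=116+4=120
after ADD R0, 1: R0=7+1=8
CMP R0, 10  (cmp 8,10)
JNZ body: taken
after SHR R1, 1: R1=41>>1=20
after LOAD R5, [R2]: R5=M[120]=-6
after ADD R1, R5: R1=20+(-6)=14
after ADD R2, 4: R2=120+4=124
after ADD R0, 1: R0=8+1=9
CMP R0, 10  (cmp 9,10)
JNZ body: taken
after SHR R1, 1: R1=14>>1=7
after LOAD R5, [R2]: R5=M[124]=26
after ADD R1, R5: R1=7+26=33
after ADD R2, 4: R2=124+4=128
after ADD R0, 1: R0=9+1=10
CMP R0, 10  (cmp 10,10)
JNZ body: not taken
after MUL R1, 9: R1=33*9=297
halt.

128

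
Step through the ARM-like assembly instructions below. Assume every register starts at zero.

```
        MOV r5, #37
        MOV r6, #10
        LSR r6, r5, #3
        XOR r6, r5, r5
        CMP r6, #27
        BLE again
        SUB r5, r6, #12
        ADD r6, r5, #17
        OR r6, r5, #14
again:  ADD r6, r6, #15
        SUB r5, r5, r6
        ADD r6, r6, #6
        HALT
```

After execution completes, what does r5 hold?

22

r5=37
r6=10
r6=37>>3=4
r6=37^37=0
CMP r6, #27  (cmp 0,27)
BLE again: taken
r6=0+15=15
r5=37-15=22
r6=15+6=21
halt.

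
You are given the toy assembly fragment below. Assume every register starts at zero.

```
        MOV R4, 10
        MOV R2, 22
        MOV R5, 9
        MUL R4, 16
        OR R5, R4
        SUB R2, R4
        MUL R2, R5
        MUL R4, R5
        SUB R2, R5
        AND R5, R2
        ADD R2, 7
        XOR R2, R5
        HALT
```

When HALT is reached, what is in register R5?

41

R4=10
R2=22
R5=9
R4=10*16=160
R5=9|160=169
R2=22-160=-138
R2=(-138)*169=-23322
R4=160*169=27040
R2=(-23322)-169=-23491
R5=169&(-23491)=41
R2=(-23491)+7=-23484
R2=(-23484)^41=-23443
halt.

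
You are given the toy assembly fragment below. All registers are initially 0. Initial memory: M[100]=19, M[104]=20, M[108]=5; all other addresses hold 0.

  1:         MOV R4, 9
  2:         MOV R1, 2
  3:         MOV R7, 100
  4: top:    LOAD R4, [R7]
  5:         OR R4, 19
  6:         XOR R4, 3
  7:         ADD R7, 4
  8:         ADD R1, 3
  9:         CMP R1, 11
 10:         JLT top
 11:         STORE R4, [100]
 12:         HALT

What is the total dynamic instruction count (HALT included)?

26

MOV R4, 9 → R4=9
MOV R1, 2 → R1=2
MOV R7, 100 → R7=100
LOAD R4, [R7] → R4=M[100]=19
OR R4, 19 → R4=19|19=19
XOR R4, 3 → R4=19^3=16
ADD R7, 4 → R7=100+4=104
ADD R1, 3 → R1=2+3=5
CMP R1, 11  (cmp 5,11)
JLT top: taken
LOAD R4, [R7] → R4=M[104]=20
OR R4, 19 → R4=20|19=23
XOR R4, 3 → R4=23^3=20
ADD R7, 4 → R7=104+4=108
ADD R1, 3 → R1=5+3=8
CMP R1, 11  (cmp 8,11)
JLT top: taken
LOAD R4, [R7] → R4=M[108]=5
OR R4, 19 → R4=5|19=23
XOR R4, 3 → R4=23^3=20
ADD R7, 4 → R7=108+4=112
ADD R1, 3 → R1=8+3=11
CMP R1, 11  (cmp 11,11)
JLT top: not taken
STORE R4, [100] → M[100]=20
halt.
Total executed instructions: 26.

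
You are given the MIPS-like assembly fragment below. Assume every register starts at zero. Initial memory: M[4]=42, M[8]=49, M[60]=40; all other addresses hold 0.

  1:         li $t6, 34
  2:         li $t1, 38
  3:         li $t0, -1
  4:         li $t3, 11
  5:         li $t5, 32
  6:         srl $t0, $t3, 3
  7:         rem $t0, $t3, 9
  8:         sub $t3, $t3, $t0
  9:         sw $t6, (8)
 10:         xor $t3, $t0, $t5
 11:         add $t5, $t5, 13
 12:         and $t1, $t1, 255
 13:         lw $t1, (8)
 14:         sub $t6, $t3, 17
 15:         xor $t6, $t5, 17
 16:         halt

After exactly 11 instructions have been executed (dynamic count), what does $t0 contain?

$t6=34
$t1=38
$t0=-1
$t3=11
$t5=32
$t0=11>>3=1
$t0=11%9=2
$t3=11-2=9
sw $t6, (8) → M[8]=34
$t3=2^32=34
$t5=32+13=45
After step 11: $t0 = 2.

2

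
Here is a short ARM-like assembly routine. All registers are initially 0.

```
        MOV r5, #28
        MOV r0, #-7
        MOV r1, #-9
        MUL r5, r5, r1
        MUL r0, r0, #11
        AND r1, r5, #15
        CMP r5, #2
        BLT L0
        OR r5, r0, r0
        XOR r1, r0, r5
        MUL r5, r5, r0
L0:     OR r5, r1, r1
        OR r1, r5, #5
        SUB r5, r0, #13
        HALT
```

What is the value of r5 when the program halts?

-90

r5=28
r0=-7
r1=-9
r5=28*(-9)=-252
r0=(-7)*11=-77
r1=(-252)&15=4
CMP r5, #2  (cmp -252,2)
BLT L0: taken
r5=4|4=4
r1=4|5=5
r5=(-77)-13=-90
halt.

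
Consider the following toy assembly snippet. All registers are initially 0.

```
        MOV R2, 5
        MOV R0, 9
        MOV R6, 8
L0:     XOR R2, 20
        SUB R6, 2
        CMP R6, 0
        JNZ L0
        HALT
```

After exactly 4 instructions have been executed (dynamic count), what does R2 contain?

MOV R2, 5 → R2=5
MOV R0, 9 → R0=9
MOV R6, 8 → R6=8
XOR R2, 20 → R2=5^20=17
After step 4: R2 = 17.

17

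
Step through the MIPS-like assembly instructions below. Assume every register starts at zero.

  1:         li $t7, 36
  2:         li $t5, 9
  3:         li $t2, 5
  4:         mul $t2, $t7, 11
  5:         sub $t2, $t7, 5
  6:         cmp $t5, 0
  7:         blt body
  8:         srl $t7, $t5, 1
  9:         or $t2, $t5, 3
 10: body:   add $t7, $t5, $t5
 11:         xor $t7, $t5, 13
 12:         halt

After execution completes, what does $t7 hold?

li $t7, 36 → $t7=36
li $t5, 9 → $t5=9
li $t2, 5 → $t2=5
mul $t2, $t7, 11 → $t2=36*11=396
sub $t2, $t7, 5 → $t2=36-5=31
cmp $t5, 0  (cmp 9,0)
blt body: not taken
srl $t7, $t5, 1 → $t7=9>>1=4
or $t2, $t5, 3 → $t2=9|3=11
add $t7, $t5, $t5 → $t7=9+9=18
xor $t7, $t5, 13 → $t7=9^13=4
halt.

4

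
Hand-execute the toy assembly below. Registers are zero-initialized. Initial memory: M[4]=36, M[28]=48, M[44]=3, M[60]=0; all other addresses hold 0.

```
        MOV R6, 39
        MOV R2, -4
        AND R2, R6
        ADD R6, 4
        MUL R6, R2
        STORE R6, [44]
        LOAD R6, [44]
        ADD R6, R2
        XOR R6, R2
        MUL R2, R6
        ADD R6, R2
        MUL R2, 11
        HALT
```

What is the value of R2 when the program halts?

616176

after MOV R6, 39: R6=39
after MOV R2, -4: R2=-4
after AND R2, R6: R2=(-4)&39=36
after ADD R6, 4: R6=39+4=43
after MUL R6, R2: R6=43*36=1548
STORE R6, [44] → M[44]=1548
after LOAD R6, [44]: R6=M[44]=1548
after ADD R6, R2: R6=1548+36=1584
after XOR R6, R2: R6=1584^36=1556
after MUL R2, R6: R2=36*1556=56016
after ADD R6, R2: R6=1556+56016=57572
after MUL R2, 11: R2=56016*11=616176
halt.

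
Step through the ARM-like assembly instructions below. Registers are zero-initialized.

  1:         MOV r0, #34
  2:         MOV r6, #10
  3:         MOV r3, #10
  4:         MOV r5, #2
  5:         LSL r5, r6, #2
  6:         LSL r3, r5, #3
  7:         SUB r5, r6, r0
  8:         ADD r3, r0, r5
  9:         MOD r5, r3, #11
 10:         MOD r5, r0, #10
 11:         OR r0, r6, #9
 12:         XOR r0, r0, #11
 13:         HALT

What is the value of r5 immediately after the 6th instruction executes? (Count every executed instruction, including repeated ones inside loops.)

40

MOV r0, #34 → r0=34
MOV r6, #10 → r6=10
MOV r3, #10 → r3=10
MOV r5, #2 → r5=2
LSL r5, r6, #2 → r5=10<<2=40
LSL r3, r5, #3 → r3=40<<3=320
After step 6: r5 = 40.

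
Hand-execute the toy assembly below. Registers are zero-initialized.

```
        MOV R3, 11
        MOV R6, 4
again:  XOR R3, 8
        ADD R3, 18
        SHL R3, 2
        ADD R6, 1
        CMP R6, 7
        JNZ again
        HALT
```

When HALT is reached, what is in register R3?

1800

after MOV R3, 11: R3=11
after MOV R6, 4: R6=4
after XOR R3, 8: R3=11^8=3
after ADD R3, 18: R3=3+18=21
after SHL R3, 2: R3=21<<2=84
after ADD R6, 1: R6=4+1=5
CMP R6, 7  (cmp 5,7)
JNZ again: taken
after XOR R3, 8: R3=84^8=92
after ADD R3, 18: R3=92+18=110
after SHL R3, 2: R3=110<<2=440
after ADD R6, 1: R6=5+1=6
CMP R6, 7  (cmp 6,7)
JNZ again: taken
after XOR R3, 8: R3=440^8=432
after ADD R3, 18: R3=432+18=450
after SHL R3, 2: R3=450<<2=1800
after ADD R6, 1: R6=6+1=7
CMP R6, 7  (cmp 7,7)
JNZ again: not taken
halt.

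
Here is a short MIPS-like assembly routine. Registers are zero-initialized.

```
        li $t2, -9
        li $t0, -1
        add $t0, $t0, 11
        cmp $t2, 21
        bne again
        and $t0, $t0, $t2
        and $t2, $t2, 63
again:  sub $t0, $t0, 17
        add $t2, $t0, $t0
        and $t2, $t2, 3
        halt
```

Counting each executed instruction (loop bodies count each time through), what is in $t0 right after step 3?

10

after li $t2, -9: $t2=-9
after li $t0, -1: $t0=-1
after add $t0, $t0, 11: $t0=(-1)+11=10
After step 3: $t0 = 10.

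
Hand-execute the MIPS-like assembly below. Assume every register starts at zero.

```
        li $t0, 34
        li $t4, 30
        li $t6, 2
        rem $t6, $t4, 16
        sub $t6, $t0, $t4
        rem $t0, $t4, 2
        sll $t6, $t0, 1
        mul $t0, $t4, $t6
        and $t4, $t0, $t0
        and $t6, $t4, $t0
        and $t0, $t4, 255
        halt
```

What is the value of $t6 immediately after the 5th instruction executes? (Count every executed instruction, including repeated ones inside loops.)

$t0=34
$t4=30
$t6=2
$t6=30%16=14
$t6=34-30=4
After step 5: $t6 = 4.

4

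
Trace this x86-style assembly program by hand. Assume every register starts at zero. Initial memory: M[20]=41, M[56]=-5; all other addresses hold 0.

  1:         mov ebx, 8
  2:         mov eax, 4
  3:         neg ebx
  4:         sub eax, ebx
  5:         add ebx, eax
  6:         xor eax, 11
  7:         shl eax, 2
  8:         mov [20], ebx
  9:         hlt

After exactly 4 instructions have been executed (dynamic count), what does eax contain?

after mov ebx, 8: ebx=8
after mov eax, 4: eax=4
after neg ebx: ebx=-(8)=-8
after sub eax, ebx: eax=4-(-8)=12
After step 4: eax = 12.

12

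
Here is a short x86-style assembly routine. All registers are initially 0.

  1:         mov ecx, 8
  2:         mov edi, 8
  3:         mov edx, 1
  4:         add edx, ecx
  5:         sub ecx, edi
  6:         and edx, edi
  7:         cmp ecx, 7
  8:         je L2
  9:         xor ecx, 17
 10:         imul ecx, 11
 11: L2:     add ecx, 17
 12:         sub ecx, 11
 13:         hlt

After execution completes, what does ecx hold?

193

ecx=8
edi=8
edx=1
edx=1+8=9
ecx=8-8=0
edx=9&8=8
cmp ecx, 7  (cmp 0,7)
je L2: not taken
ecx=0^17=17
ecx=17*11=187
ecx=187+17=204
ecx=204-11=193
halt.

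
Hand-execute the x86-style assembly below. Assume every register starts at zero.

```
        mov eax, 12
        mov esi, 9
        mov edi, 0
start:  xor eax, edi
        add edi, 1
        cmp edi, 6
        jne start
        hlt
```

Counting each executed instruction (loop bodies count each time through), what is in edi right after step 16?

3

after mov eax, 12: eax=12
after mov esi, 9: esi=9
after mov edi, 0: edi=0
after xor eax, edi: eax=12^0=12
after add edi, 1: edi=0+1=1
cmp edi, 6  (cmp 1,6)
jne start: taken
after xor eax, edi: eax=12^1=13
after add edi, 1: edi=1+1=2
cmp edi, 6  (cmp 2,6)
jne start: taken
after xor eax, edi: eax=13^2=15
after add edi, 1: edi=2+1=3
cmp edi, 6  (cmp 3,6)
jne start: taken
after xor eax, edi: eax=15^3=12
After step 16: edi = 3.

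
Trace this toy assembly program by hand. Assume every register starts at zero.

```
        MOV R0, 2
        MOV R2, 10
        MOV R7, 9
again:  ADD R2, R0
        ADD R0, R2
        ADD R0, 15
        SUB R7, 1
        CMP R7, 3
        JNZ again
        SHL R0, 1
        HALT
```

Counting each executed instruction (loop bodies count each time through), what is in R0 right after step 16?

85

after MOV R0, 2: R0=2
after MOV R2, 10: R2=10
after MOV R7, 9: R7=9
after ADD R2, R0: R2=10+2=12
after ADD R0, R2: R0=2+12=14
after ADD R0, 15: R0=14+15=29
after SUB R7, 1: R7=9-1=8
CMP R7, 3  (cmp 8,3)
JNZ again: taken
after ADD R2, R0: R2=12+29=41
after ADD R0, R2: R0=29+41=70
after ADD R0, 15: R0=70+15=85
after SUB R7, 1: R7=8-1=7
CMP R7, 3  (cmp 7,3)
JNZ again: taken
after ADD R2, R0: R2=41+85=126
After step 16: R0 = 85.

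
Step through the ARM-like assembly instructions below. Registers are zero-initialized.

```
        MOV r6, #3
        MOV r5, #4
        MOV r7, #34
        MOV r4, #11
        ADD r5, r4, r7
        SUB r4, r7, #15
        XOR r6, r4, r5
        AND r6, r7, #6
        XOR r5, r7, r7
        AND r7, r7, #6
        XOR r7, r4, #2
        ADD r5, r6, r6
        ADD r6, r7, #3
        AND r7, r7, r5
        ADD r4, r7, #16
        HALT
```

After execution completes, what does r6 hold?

after MOV r6, #3: r6=3
after MOV r5, #4: r5=4
after MOV r7, #34: r7=34
after MOV r4, #11: r4=11
after ADD r5, r4, r7: r5=11+34=45
after SUB r4, r7, #15: r4=34-15=19
after XOR r6, r4, r5: r6=19^45=62
after AND r6, r7, #6: r6=34&6=2
after XOR r5, r7, r7: r5=34^34=0
after AND r7, r7, #6: r7=34&6=2
after XOR r7, r4, #2: r7=19^2=17
after ADD r5, r6, r6: r5=2+2=4
after ADD r6, r7, #3: r6=17+3=20
after AND r7, r7, r5: r7=17&4=0
after ADD r4, r7, #16: r4=0+16=16
halt.

20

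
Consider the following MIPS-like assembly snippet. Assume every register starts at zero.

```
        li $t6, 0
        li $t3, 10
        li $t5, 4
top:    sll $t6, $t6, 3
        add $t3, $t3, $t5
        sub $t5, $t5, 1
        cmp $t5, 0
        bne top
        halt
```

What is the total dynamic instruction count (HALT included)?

li $t6, 0 → $t6=0
li $t3, 10 → $t3=10
li $t5, 4 → $t5=4
sll $t6, $t6, 3 → $t6=0<<3=0
add $t3, $t3, $t5 → $t3=10+4=14
sub $t5, $t5, 1 → $t5=4-1=3
cmp $t5, 0  (cmp 3,0)
bne top: taken
sll $t6, $t6, 3 → $t6=0<<3=0
add $t3, $t3, $t5 → $t3=14+3=17
sub $t5, $t5, 1 → $t5=3-1=2
cmp $t5, 0  (cmp 2,0)
bne top: taken
sll $t6, $t6, 3 → $t6=0<<3=0
add $t3, $t3, $t5 → $t3=17+2=19
sub $t5, $t5, 1 → $t5=2-1=1
cmp $t5, 0  (cmp 1,0)
bne top: taken
sll $t6, $t6, 3 → $t6=0<<3=0
add $t3, $t3, $t5 → $t3=19+1=20
sub $t5, $t5, 1 → $t5=1-1=0
cmp $t5, 0  (cmp 0,0)
bne top: not taken
halt.
Total executed instructions: 24.

24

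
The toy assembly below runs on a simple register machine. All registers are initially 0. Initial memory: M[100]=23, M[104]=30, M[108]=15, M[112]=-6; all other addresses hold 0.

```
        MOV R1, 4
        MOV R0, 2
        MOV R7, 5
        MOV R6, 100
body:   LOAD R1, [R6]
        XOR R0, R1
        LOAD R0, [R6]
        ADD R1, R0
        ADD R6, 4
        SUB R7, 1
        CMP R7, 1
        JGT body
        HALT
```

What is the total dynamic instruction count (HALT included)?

37

after MOV R1, 4: R1=4
after MOV R0, 2: R0=2
after MOV R7, 5: R7=5
after MOV R6, 100: R6=100
after LOAD R1, [R6]: R1=M[100]=23
after XOR R0, R1: R0=2^23=21
after LOAD R0, [R6]: R0=M[100]=23
after ADD R1, R0: R1=23+23=46
after ADD R6, 4: R6=100+4=104
after SUB R7, 1: R7=5-1=4
CMP R7, 1  (cmp 4,1)
JGT body: taken
after LOAD R1, [R6]: R1=M[104]=30
after XOR R0, R1: R0=23^30=9
after LOAD R0, [R6]: R0=M[104]=30
after ADD R1, R0: R1=30+30=60
after ADD R6, 4: R6=104+4=108
after SUB R7, 1: R7=4-1=3
CMP R7, 1  (cmp 3,1)
JGT body: taken
after LOAD R1, [R6]: R1=M[108]=15
after XOR R0, R1: R0=30^15=17
after LOAD R0, [R6]: R0=M[108]=15
after ADD R1, R0: R1=15+15=30
after ADD R6, 4: R6=108+4=112
after SUB R7, 1: R7=3-1=2
CMP R7, 1  (cmp 2,1)
JGT body: taken
after LOAD R1, [R6]: R1=M[112]=-6
after XOR R0, R1: R0=15^(-6)=-11
after LOAD R0, [R6]: R0=M[112]=-6
after ADD R1, R0: R1=(-6)+(-6)=-12
after ADD R6, 4: R6=112+4=116
after SUB R7, 1: R7=2-1=1
CMP R7, 1  (cmp 1,1)
JGT body: not taken
halt.
Total executed instructions: 37.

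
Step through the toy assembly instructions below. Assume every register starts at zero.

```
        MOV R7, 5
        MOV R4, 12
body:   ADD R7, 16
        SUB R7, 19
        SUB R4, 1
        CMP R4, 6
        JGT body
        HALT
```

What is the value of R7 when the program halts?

MOV R7, 5 → R7=5
MOV R4, 12 → R4=12
ADD R7, 16 → R7=5+16=21
SUB R7, 19 → R7=21-19=2
SUB R4, 1 → R4=12-1=11
CMP R4, 6  (cmp 11,6)
JGT body: taken
ADD R7, 16 → R7=2+16=18
SUB R7, 19 → R7=18-19=-1
SUB R4, 1 → R4=11-1=10
CMP R4, 6  (cmp 10,6)
JGT body: taken
ADD R7, 16 → R7=(-1)+16=15
SUB R7, 19 → R7=15-19=-4
SUB R4, 1 → R4=10-1=9
CMP R4, 6  (cmp 9,6)
JGT body: taken
ADD R7, 16 → R7=(-4)+16=12
SUB R7, 19 → R7=12-19=-7
SUB R4, 1 → R4=9-1=8
CMP R4, 6  (cmp 8,6)
JGT body: taken
ADD R7, 16 → R7=(-7)+16=9
SUB R7, 19 → R7=9-19=-10
SUB R4, 1 → R4=8-1=7
CMP R4, 6  (cmp 7,6)
JGT body: taken
ADD R7, 16 → R7=(-10)+16=6
SUB R7, 19 → R7=6-19=-13
SUB R4, 1 → R4=7-1=6
CMP R4, 6  (cmp 6,6)
JGT body: not taken
halt.

-13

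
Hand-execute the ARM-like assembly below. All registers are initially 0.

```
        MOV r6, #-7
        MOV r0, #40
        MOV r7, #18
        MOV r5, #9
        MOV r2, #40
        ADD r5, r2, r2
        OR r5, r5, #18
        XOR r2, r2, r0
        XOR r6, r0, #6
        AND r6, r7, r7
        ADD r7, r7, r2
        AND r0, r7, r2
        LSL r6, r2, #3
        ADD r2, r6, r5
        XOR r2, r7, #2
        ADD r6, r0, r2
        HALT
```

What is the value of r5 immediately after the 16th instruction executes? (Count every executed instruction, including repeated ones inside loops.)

r6=-7
r0=40
r7=18
r5=9
r2=40
r5=40+40=80
r5=80|18=82
r2=40^40=0
r6=40^6=46
r6=18&18=18
r7=18+0=18
r0=18&0=0
r6=0<<3=0
r2=0+82=82
r2=18^2=16
r6=0+16=16
After step 16: r5 = 82.

82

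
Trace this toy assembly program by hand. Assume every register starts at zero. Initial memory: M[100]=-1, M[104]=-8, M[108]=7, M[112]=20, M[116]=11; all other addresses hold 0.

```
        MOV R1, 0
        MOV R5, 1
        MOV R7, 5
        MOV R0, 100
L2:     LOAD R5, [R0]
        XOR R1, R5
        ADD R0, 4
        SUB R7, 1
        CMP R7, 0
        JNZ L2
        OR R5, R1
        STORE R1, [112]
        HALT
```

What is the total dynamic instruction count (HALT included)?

37

after MOV R1, 0: R1=0
after MOV R5, 1: R5=1
after MOV R7, 5: R7=5
after MOV R0, 100: R0=100
after LOAD R5, [R0]: R5=M[100]=-1
after XOR R1, R5: R1=0^(-1)=-1
after ADD R0, 4: R0=100+4=104
after SUB R7, 1: R7=5-1=4
CMP R7, 0  (cmp 4,0)
JNZ L2: taken
after LOAD R5, [R0]: R5=M[104]=-8
after XOR R1, R5: R1=(-1)^(-8)=7
after ADD R0, 4: R0=104+4=108
after SUB R7, 1: R7=4-1=3
CMP R7, 0  (cmp 3,0)
JNZ L2: taken
after LOAD R5, [R0]: R5=M[108]=7
after XOR R1, R5: R1=7^7=0
after ADD R0, 4: R0=108+4=112
after SUB R7, 1: R7=3-1=2
CMP R7, 0  (cmp 2,0)
JNZ L2: taken
after LOAD R5, [R0]: R5=M[112]=20
after XOR R1, R5: R1=0^20=20
after ADD R0, 4: R0=112+4=116
after SUB R7, 1: R7=2-1=1
CMP R7, 0  (cmp 1,0)
JNZ L2: taken
after LOAD R5, [R0]: R5=M[116]=11
after XOR R1, R5: R1=20^11=31
after ADD R0, 4: R0=116+4=120
after SUB R7, 1: R7=1-1=0
CMP R7, 0  (cmp 0,0)
JNZ L2: not taken
after OR R5, R1: R5=11|31=31
STORE R1, [112] → M[112]=31
halt.
Total executed instructions: 37.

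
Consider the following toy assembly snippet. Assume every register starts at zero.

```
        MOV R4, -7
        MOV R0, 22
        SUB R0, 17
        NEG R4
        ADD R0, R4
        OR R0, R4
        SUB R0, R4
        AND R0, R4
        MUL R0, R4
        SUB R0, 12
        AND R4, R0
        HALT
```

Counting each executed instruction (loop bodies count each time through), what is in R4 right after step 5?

after MOV R4, -7: R4=-7
after MOV R0, 22: R0=22
after SUB R0, 17: R0=22-17=5
after NEG R4: R4=-(-7)=7
after ADD R0, R4: R0=5+7=12
After step 5: R4 = 7.

7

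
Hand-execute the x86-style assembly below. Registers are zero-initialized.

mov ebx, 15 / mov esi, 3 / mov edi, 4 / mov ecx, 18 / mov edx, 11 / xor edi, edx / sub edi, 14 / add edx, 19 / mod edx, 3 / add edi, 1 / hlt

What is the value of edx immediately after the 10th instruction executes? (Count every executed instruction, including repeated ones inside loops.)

0

mov ebx, 15 → ebx=15
mov esi, 3 → esi=3
mov edi, 4 → edi=4
mov ecx, 18 → ecx=18
mov edx, 11 → edx=11
xor edi, edx → edi=4^11=15
sub edi, 14 → edi=15-14=1
add edx, 19 → edx=11+19=30
mod edx, 3 → edx=30%3=0
add edi, 1 → edi=1+1=2
After step 10: edx = 0.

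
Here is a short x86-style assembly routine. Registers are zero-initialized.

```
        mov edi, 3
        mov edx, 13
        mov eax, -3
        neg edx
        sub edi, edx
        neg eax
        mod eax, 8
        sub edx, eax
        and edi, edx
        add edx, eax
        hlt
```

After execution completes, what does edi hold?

after mov edi, 3: edi=3
after mov edx, 13: edx=13
after mov eax, -3: eax=-3
after neg edx: edx=-(13)=-13
after sub edi, edx: edi=3-(-13)=16
after neg eax: eax=-(-3)=3
after mod eax, 8: eax=3%8=3
after sub edx, eax: edx=(-13)-3=-16
after and edi, edx: edi=16&(-16)=16
after add edx, eax: edx=(-16)+3=-13
halt.

16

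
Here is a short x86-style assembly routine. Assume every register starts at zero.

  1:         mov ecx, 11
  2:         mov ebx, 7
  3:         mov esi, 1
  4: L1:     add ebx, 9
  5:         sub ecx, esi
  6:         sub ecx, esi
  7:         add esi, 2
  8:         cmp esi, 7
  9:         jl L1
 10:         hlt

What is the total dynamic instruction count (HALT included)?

mov ecx, 11 → ecx=11
mov ebx, 7 → ebx=7
mov esi, 1 → esi=1
add ebx, 9 → ebx=7+9=16
sub ecx, esi → ecx=11-1=10
sub ecx, esi → ecx=10-1=9
add esi, 2 → esi=1+2=3
cmp esi, 7  (cmp 3,7)
jl L1: taken
add ebx, 9 → ebx=16+9=25
sub ecx, esi → ecx=9-3=6
sub ecx, esi → ecx=6-3=3
add esi, 2 → esi=3+2=5
cmp esi, 7  (cmp 5,7)
jl L1: taken
add ebx, 9 → ebx=25+9=34
sub ecx, esi → ecx=3-5=-2
sub ecx, esi → ecx=(-2)-5=-7
add esi, 2 → esi=5+2=7
cmp esi, 7  (cmp 7,7)
jl L1: not taken
halt.
Total executed instructions: 22.

22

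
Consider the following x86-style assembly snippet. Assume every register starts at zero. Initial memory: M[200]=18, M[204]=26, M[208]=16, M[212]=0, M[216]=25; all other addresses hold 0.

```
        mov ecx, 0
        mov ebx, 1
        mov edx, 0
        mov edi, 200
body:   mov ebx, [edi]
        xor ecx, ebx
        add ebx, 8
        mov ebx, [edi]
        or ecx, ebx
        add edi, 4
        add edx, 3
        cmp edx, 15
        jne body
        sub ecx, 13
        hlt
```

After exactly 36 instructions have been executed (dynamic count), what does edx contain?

mov ecx, 0 → ecx=0
mov ebx, 1 → ebx=1
mov edx, 0 → edx=0
mov edi, 200 → edi=200
mov ebx, [edi] → ebx=M[200]=18
xor ecx, ebx → ecx=0^18=18
add ebx, 8 → ebx=18+8=26
mov ebx, [edi] → ebx=M[200]=18
or ecx, ebx → ecx=18|18=18
add edi, 4 → edi=200+4=204
add edx, 3 → edx=0+3=3
cmp edx, 15  (cmp 3,15)
jne body: taken
mov ebx, [edi] → ebx=M[204]=26
xor ecx, ebx → ecx=18^26=8
add ebx, 8 → ebx=26+8=34
mov ebx, [edi] → ebx=M[204]=26
or ecx, ebx → ecx=8|26=26
add edi, 4 → edi=204+4=208
add edx, 3 → edx=3+3=6
cmp edx, 15  (cmp 6,15)
jne body: taken
mov ebx, [edi] → ebx=M[208]=16
xor ecx, ebx → ecx=26^16=10
add ebx, 8 → ebx=16+8=24
mov ebx, [edi] → ebx=M[208]=16
or ecx, ebx → ecx=10|16=26
add edi, 4 → edi=208+4=212
add edx, 3 → edx=6+3=9
cmp edx, 15  (cmp 9,15)
jne body: taken
mov ebx, [edi] → ebx=M[212]=0
xor ecx, ebx → ecx=26^0=26
add ebx, 8 → ebx=0+8=8
mov ebx, [edi] → ebx=M[212]=0
or ecx, ebx → ecx=26|0=26
After step 36: edx = 9.

9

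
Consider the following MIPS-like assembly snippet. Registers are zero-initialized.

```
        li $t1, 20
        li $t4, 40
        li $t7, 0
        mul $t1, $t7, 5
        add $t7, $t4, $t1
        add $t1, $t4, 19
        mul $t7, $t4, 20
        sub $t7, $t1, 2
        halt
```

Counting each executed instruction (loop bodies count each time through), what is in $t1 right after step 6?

59

after li $t1, 20: $t1=20
after li $t4, 40: $t4=40
after li $t7, 0: $t7=0
after mul $t1, $t7, 5: $t1=0*5=0
after add $t7, $t4, $t1: $t7=40+0=40
after add $t1, $t4, 19: $t1=40+19=59
After step 6: $t1 = 59.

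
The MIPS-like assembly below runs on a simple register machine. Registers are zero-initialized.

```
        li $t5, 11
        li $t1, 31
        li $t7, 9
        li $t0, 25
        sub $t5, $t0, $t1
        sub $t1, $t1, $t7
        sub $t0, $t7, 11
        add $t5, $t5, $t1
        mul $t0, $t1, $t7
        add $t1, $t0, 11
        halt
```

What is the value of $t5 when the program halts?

li $t5, 11 → $t5=11
li $t1, 31 → $t1=31
li $t7, 9 → $t7=9
li $t0, 25 → $t0=25
sub $t5, $t0, $t1 → $t5=25-31=-6
sub $t1, $t1, $t7 → $t1=31-9=22
sub $t0, $t7, 11 → $t0=9-11=-2
add $t5, $t5, $t1 → $t5=(-6)+22=16
mul $t0, $t1, $t7 → $t0=22*9=198
add $t1, $t0, 11 → $t1=198+11=209
halt.

16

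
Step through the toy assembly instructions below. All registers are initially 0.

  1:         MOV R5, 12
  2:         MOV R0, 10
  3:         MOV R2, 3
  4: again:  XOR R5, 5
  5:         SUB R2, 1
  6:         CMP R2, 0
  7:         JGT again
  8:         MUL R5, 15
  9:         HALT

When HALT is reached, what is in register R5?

MOV R5, 12 → R5=12
MOV R0, 10 → R0=10
MOV R2, 3 → R2=3
XOR R5, 5 → R5=12^5=9
SUB R2, 1 → R2=3-1=2
CMP R2, 0  (cmp 2,0)
JGT again: taken
XOR R5, 5 → R5=9^5=12
SUB R2, 1 → R2=2-1=1
CMP R2, 0  (cmp 1,0)
JGT again: taken
XOR R5, 5 → R5=12^5=9
SUB R2, 1 → R2=1-1=0
CMP R2, 0  (cmp 0,0)
JGT again: not taken
MUL R5, 15 → R5=9*15=135
halt.

135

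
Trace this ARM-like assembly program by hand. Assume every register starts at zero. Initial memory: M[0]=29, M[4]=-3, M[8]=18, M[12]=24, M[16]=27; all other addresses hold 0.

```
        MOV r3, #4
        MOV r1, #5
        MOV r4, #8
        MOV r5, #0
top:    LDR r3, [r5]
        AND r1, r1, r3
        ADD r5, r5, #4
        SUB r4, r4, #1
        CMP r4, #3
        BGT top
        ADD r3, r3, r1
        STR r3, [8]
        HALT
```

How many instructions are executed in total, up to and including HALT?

after MOV r3, #4: r3=4
after MOV r1, #5: r1=5
after MOV r4, #8: r4=8
after MOV r5, #0: r5=0
after LDR r3, [r5]: r3=M[0]=29
after AND r1, r1, r3: r1=5&29=5
after ADD r5, r5, #4: r5=0+4=4
after SUB r4, r4, #1: r4=8-1=7
CMP r4, #3  (cmp 7,3)
BGT top: taken
after LDR r3, [r5]: r3=M[4]=-3
after AND r1, r1, r3: r1=5&(-3)=5
after ADD r5, r5, #4: r5=4+4=8
after SUB r4, r4, #1: r4=7-1=6
CMP r4, #3  (cmp 6,3)
BGT top: taken
after LDR r3, [r5]: r3=M[8]=18
after AND r1, r1, r3: r1=5&18=0
after ADD r5, r5, #4: r5=8+4=12
after SUB r4, r4, #1: r4=6-1=5
CMP r4, #3  (cmp 5,3)
BGT top: taken
after LDR r3, [r5]: r3=M[12]=24
after AND r1, r1, r3: r1=0&24=0
after ADD r5, r5, #4: r5=12+4=16
after SUB r4, r4, #1: r4=5-1=4
CMP r4, #3  (cmp 4,3)
BGT top: taken
after LDR r3, [r5]: r3=M[16]=27
after AND r1, r1, r3: r1=0&27=0
after ADD r5, r5, #4: r5=16+4=20
after SUB r4, r4, #1: r4=4-1=3
CMP r4, #3  (cmp 3,3)
BGT top: not taken
after ADD r3, r3, r1: r3=27+0=27
STR r3, [8] → M[8]=27
halt.
Total executed instructions: 37.

37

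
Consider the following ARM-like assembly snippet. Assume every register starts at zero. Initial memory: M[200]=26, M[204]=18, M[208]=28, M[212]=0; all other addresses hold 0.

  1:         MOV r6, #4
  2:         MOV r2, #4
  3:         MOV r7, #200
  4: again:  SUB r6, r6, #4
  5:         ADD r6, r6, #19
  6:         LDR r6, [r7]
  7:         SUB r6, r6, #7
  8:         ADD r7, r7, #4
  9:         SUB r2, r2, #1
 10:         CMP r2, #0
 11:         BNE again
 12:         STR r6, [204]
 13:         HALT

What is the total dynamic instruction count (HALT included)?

37

r6=4
r2=4
r7=200
r6=4-4=0
r6=0+19=19
r6=M[200]=26
r6=26-7=19
r7=200+4=204
r2=4-1=3
CMP r2, #0  (cmp 3,0)
BNE again: taken
r6=19-4=15
r6=15+19=34
r6=M[204]=18
r6=18-7=11
r7=204+4=208
r2=3-1=2
CMP r2, #0  (cmp 2,0)
BNE again: taken
r6=11-4=7
r6=7+19=26
r6=M[208]=28
r6=28-7=21
r7=208+4=212
r2=2-1=1
CMP r2, #0  (cmp 1,0)
BNE again: taken
r6=21-4=17
r6=17+19=36
r6=M[212]=0
r6=0-7=-7
r7=212+4=216
r2=1-1=0
CMP r2, #0  (cmp 0,0)
BNE again: not taken
STR r6, [204] → M[204]=-7
halt.
Total executed instructions: 37.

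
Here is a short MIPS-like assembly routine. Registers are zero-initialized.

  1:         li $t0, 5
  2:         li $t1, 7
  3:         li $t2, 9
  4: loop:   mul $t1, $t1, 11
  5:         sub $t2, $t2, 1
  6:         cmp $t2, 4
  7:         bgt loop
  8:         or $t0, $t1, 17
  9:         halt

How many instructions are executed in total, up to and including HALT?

25

$t0=5
$t1=7
$t2=9
$t1=7*11=77
$t2=9-1=8
cmp $t2, 4  (cmp 8,4)
bgt loop: taken
$t1=77*11=847
$t2=8-1=7
cmp $t2, 4  (cmp 7,4)
bgt loop: taken
$t1=847*11=9317
$t2=7-1=6
cmp $t2, 4  (cmp 6,4)
bgt loop: taken
$t1=9317*11=102487
$t2=6-1=5
cmp $t2, 4  (cmp 5,4)
bgt loop: taken
$t1=102487*11=1127357
$t2=5-1=4
cmp $t2, 4  (cmp 4,4)
bgt loop: not taken
$t0=1127357|17=1127357
halt.
Total executed instructions: 25.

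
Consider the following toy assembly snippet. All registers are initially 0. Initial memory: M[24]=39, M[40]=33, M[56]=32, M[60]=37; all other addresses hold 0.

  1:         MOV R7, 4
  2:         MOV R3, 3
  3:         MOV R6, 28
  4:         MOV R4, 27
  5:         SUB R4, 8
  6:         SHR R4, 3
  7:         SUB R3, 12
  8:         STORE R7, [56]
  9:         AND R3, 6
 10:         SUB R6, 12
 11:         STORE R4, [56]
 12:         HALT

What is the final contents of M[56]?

2

after MOV R7, 4: R7=4
after MOV R3, 3: R3=3
after MOV R6, 28: R6=28
after MOV R4, 27: R4=27
after SUB R4, 8: R4=27-8=19
after SHR R4, 3: R4=19>>3=2
after SUB R3, 12: R3=3-12=-9
STORE R7, [56] → M[56]=4
after AND R3, 6: R3=(-9)&6=6
after SUB R6, 12: R6=28-12=16
STORE R4, [56] → M[56]=2
halt.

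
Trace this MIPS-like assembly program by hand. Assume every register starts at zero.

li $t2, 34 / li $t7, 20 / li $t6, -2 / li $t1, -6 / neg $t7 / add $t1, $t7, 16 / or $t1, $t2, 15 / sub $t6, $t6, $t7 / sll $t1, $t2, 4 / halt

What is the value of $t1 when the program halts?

$t2=34
$t7=20
$t6=-2
$t1=-6
$t7=-(20)=-20
$t1=(-20)+16=-4
$t1=34|15=47
$t6=(-2)-(-20)=18
$t1=34<<4=544
halt.

544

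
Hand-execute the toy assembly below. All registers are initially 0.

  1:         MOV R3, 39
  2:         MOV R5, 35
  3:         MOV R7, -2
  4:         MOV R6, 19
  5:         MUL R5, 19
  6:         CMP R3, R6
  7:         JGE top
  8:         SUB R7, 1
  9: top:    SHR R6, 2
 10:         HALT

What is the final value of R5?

665

R3=39
R5=35
R7=-2
R6=19
R5=35*19=665
CMP R3, R6  (cmp 39,19)
JGE top: taken
R6=19>>2=4
halt.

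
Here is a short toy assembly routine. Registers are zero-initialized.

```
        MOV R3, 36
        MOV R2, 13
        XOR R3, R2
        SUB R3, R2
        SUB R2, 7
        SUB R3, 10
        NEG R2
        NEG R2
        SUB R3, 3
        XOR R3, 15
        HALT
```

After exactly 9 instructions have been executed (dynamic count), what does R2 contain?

6

MOV R3, 36 → R3=36
MOV R2, 13 → R2=13
XOR R3, R2 → R3=36^13=41
SUB R3, R2 → R3=41-13=28
SUB R2, 7 → R2=13-7=6
SUB R3, 10 → R3=28-10=18
NEG R2 → R2=-(6)=-6
NEG R2 → R2=-(-6)=6
SUB R3, 3 → R3=18-3=15
After step 9: R2 = 6.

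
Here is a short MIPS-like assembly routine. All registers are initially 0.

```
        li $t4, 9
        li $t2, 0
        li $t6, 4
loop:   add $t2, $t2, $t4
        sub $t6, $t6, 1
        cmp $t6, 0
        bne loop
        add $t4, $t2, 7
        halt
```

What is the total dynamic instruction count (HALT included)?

li $t4, 9 → $t4=9
li $t2, 0 → $t2=0
li $t6, 4 → $t6=4
add $t2, $t2, $t4 → $t2=0+9=9
sub $t6, $t6, 1 → $t6=4-1=3
cmp $t6, 0  (cmp 3,0)
bne loop: taken
add $t2, $t2, $t4 → $t2=9+9=18
sub $t6, $t6, 1 → $t6=3-1=2
cmp $t6, 0  (cmp 2,0)
bne loop: taken
add $t2, $t2, $t4 → $t2=18+9=27
sub $t6, $t6, 1 → $t6=2-1=1
cmp $t6, 0  (cmp 1,0)
bne loop: taken
add $t2, $t2, $t4 → $t2=27+9=36
sub $t6, $t6, 1 → $t6=1-1=0
cmp $t6, 0  (cmp 0,0)
bne loop: not taken
add $t4, $t2, 7 → $t4=36+7=43
halt.
Total executed instructions: 21.

21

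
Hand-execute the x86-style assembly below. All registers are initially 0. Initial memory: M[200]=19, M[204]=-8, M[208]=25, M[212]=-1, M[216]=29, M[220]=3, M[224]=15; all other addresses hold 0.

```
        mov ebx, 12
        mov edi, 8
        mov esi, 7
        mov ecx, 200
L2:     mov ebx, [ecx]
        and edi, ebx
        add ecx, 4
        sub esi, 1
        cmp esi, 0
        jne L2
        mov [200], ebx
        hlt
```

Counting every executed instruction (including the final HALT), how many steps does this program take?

48

ebx=12
edi=8
esi=7
ecx=200
ebx=M[200]=19
edi=8&19=0
ecx=200+4=204
esi=7-1=6
cmp esi, 0  (cmp 6,0)
jne L2: taken
ebx=M[204]=-8
edi=0&(-8)=0
ecx=204+4=208
esi=6-1=5
cmp esi, 0  (cmp 5,0)
jne L2: taken
ebx=M[208]=25
edi=0&25=0
ecx=208+4=212
esi=5-1=4
cmp esi, 0  (cmp 4,0)
jne L2: taken
ebx=M[212]=-1
edi=0&(-1)=0
ecx=212+4=216
esi=4-1=3
cmp esi, 0  (cmp 3,0)
jne L2: taken
ebx=M[216]=29
edi=0&29=0
ecx=216+4=220
esi=3-1=2
cmp esi, 0  (cmp 2,0)
jne L2: taken
ebx=M[220]=3
edi=0&3=0
ecx=220+4=224
esi=2-1=1
cmp esi, 0  (cmp 1,0)
jne L2: taken
ebx=M[224]=15
edi=0&15=0
ecx=224+4=228
esi=1-1=0
cmp esi, 0  (cmp 0,0)
jne L2: not taken
mov [200], ebx → M[200]=15
halt.
Total executed instructions: 48.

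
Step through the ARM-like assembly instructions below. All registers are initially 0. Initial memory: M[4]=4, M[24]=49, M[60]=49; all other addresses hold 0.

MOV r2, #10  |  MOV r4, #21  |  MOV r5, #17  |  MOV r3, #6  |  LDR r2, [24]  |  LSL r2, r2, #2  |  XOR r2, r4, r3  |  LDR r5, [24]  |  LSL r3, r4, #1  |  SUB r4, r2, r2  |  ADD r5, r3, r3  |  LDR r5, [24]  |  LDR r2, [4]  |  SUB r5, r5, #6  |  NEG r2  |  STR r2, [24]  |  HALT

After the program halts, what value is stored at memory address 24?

after MOV r2, #10: r2=10
after MOV r4, #21: r4=21
after MOV r5, #17: r5=17
after MOV r3, #6: r3=6
after LDR r2, [24]: r2=M[24]=49
after LSL r2, r2, #2: r2=49<<2=196
after XOR r2, r4, r3: r2=21^6=19
after LDR r5, [24]: r5=M[24]=49
after LSL r3, r4, #1: r3=21<<1=42
after SUB r4, r2, r2: r4=19-19=0
after ADD r5, r3, r3: r5=42+42=84
after LDR r5, [24]: r5=M[24]=49
after LDR r2, [4]: r2=M[4]=4
after SUB r5, r5, #6: r5=49-6=43
after NEG r2: r2=-(4)=-4
STR r2, [24] → M[24]=-4
halt.

-4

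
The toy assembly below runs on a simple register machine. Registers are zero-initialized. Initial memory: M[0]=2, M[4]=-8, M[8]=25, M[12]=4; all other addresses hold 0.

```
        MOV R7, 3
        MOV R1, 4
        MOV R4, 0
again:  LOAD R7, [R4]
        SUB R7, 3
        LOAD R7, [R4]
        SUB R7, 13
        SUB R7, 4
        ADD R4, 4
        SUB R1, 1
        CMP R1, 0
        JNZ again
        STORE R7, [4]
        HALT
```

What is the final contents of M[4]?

-13

after MOV R7, 3: R7=3
after MOV R1, 4: R1=4
after MOV R4, 0: R4=0
after LOAD R7, [R4]: R7=M[0]=2
after SUB R7, 3: R7=2-3=-1
after LOAD R7, [R4]: R7=M[0]=2
after SUB R7, 13: R7=2-13=-11
after SUB R7, 4: R7=(-11)-4=-15
after ADD R4, 4: R4=0+4=4
after SUB R1, 1: R1=4-1=3
CMP R1, 0  (cmp 3,0)
JNZ again: taken
after LOAD R7, [R4]: R7=M[4]=-8
after SUB R7, 3: R7=(-8)-3=-11
after LOAD R7, [R4]: R7=M[4]=-8
after SUB R7, 13: R7=(-8)-13=-21
after SUB R7, 4: R7=(-21)-4=-25
after ADD R4, 4: R4=4+4=8
after SUB R1, 1: R1=3-1=2
CMP R1, 0  (cmp 2,0)
JNZ again: taken
after LOAD R7, [R4]: R7=M[8]=25
after SUB R7, 3: R7=25-3=22
after LOAD R7, [R4]: R7=M[8]=25
after SUB R7, 13: R7=25-13=12
after SUB R7, 4: R7=12-4=8
after ADD R4, 4: R4=8+4=12
after SUB R1, 1: R1=2-1=1
CMP R1, 0  (cmp 1,0)
JNZ again: taken
after LOAD R7, [R4]: R7=M[12]=4
after SUB R7, 3: R7=4-3=1
after LOAD R7, [R4]: R7=M[12]=4
after SUB R7, 13: R7=4-13=-9
after SUB R7, 4: R7=(-9)-4=-13
after ADD R4, 4: R4=12+4=16
after SUB R1, 1: R1=1-1=0
CMP R1, 0  (cmp 0,0)
JNZ again: not taken
STORE R7, [4] → M[4]=-13
halt.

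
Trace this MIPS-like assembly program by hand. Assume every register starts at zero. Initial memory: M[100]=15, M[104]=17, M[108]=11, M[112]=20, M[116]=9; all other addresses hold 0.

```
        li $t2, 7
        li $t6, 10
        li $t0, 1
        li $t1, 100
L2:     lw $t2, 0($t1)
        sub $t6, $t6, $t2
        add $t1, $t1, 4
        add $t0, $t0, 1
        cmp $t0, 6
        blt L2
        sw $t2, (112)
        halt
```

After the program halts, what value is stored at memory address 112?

after li $t2, 7: $t2=7
after li $t6, 10: $t6=10
after li $t0, 1: $t0=1
after li $t1, 100: $t1=100
after lw $t2, 0($t1): $t2=M[100]=15
after sub $t6, $t6, $t2: $t6=10-15=-5
after add $t1, $t1, 4: $t1=100+4=104
after add $t0, $t0, 1: $t0=1+1=2
cmp $t0, 6  (cmp 2,6)
blt L2: taken
after lw $t2, 0($t1): $t2=M[104]=17
after sub $t6, $t6, $t2: $t6=(-5)-17=-22
after add $t1, $t1, 4: $t1=104+4=108
after add $t0, $t0, 1: $t0=2+1=3
cmp $t0, 6  (cmp 3,6)
blt L2: taken
after lw $t2, 0($t1): $t2=M[108]=11
after sub $t6, $t6, $t2: $t6=(-22)-11=-33
after add $t1, $t1, 4: $t1=108+4=112
after add $t0, $t0, 1: $t0=3+1=4
cmp $t0, 6  (cmp 4,6)
blt L2: taken
after lw $t2, 0($t1): $t2=M[112]=20
after sub $t6, $t6, $t2: $t6=(-33)-20=-53
after add $t1, $t1, 4: $t1=112+4=116
after add $t0, $t0, 1: $t0=4+1=5
cmp $t0, 6  (cmp 5,6)
blt L2: taken
after lw $t2, 0($t1): $t2=M[116]=9
after sub $t6, $t6, $t2: $t6=(-53)-9=-62
after add $t1, $t1, 4: $t1=116+4=120
after add $t0, $t0, 1: $t0=5+1=6
cmp $t0, 6  (cmp 6,6)
blt L2: not taken
sw $t2, (112) → M[112]=9
halt.

9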